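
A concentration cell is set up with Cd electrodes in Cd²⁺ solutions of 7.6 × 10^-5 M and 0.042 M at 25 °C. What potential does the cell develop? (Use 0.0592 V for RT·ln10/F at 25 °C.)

Both half-cells are Cd²⁺/Cd, so E°_cell = 0. The concentrated side is the cathode; the cell reaction moves Cd²⁺ from high to low concentration with n = 2.
Q = [Cd²⁺]_dilute/[Cd²⁺]_conc = 7.6 × 10^-5/0.042 = 0.00181.
E = 0 − (0.0592/2) log Q = −(0.0592/2)(-2.742) = 0.0812 V.

0.081 V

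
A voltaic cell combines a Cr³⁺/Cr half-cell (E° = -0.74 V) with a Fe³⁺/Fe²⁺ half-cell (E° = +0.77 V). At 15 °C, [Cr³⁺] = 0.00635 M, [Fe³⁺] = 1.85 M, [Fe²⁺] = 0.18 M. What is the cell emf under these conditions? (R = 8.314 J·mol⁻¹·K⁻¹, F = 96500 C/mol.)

The Fe³⁺/Fe²⁺ couple has the higher reduction potential and acts as the cathode, so E°_cell = +0.77 − (-0.74) = 1.51 V.
Balancing electrons gives n = 3; the reaction quotient is Q = [Cr³⁺]·[Fe²⁺]^3/[Fe³⁺]^3 = 5.85 × 10^-6.
E = E° − (RT/nF) ln Q = 1.51 − (8.314×288)/(3×96500) × (-12.049) = 1.510 + 0.100 = 1.610 V.

1.61 V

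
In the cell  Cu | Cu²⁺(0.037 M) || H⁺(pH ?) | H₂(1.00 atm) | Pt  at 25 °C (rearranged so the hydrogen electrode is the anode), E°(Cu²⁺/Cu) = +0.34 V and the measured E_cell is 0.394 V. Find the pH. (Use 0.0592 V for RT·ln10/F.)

pH = 1.63

E°_cell = 0.34 V and n = 2.
log Q = n(E° − E)/0.0592 = 2×(0.34 − 0.394)/0.0592 = -1.824.
With Q = [H⁺]^2 / ([Cu²⁺]·P(H₂)), solving for [H⁺] gives log[H⁺] = -1.628, so pH = 1.63.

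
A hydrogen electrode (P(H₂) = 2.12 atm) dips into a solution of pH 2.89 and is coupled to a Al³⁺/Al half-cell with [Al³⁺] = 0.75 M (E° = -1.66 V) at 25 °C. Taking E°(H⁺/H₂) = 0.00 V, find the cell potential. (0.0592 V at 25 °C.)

The hydrogen couple is the cathode, so E°_cell = 1.66 V; n = 6.
[H⁺] = 10^(−2.89) = 0.0013 M, and Q = [Al³⁺]^2·P(H₂)^3 / [H⁺]^6 = 1.17 × 10^18.
E = E° − (0.0592/6) log Q = 1.66 − (0.0592/6)(18.069) = 1.482 V.

1.48 V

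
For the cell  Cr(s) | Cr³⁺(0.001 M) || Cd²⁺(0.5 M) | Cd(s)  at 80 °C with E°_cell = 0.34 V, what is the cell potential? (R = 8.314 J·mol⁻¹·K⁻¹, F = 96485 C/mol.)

0.399 V

Balancing electrons gives n = 6; the reaction quotient is Q = [Cr³⁺]^2/[Cd²⁺]^3 = 8 × 10^-6.
E = E° − (RT/nF) ln Q = 0.34 − (8.314×353)/(6×96485) × (-11.736) = 0.340 + 0.059 = 0.399 V.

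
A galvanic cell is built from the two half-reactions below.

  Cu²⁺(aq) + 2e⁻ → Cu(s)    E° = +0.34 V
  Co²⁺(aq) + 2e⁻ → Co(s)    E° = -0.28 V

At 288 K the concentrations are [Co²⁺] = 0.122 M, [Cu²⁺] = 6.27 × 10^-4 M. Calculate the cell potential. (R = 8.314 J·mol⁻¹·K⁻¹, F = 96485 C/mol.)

The Cu²⁺/Cu couple has the higher reduction potential and acts as the cathode, so E°_cell = +0.34 − (-0.28) = 0.62 V.
Balancing electrons gives n = 2; the reaction quotient is Q = [Co²⁺]/[Cu²⁺] = 195.
E = E° − (RT/nF) ln Q = 0.62 − (8.314×288)/(2×96485) × (5.271) = 0.620 − 0.065 = 0.555 V.

0.555 V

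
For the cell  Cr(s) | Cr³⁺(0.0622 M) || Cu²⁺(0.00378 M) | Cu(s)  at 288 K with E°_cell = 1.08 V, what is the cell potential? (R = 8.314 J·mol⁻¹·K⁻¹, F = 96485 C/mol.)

1.03 V

Balancing electrons gives n = 6; the reaction quotient is Q = [Cr³⁺]^2/[Cu²⁺]^3 = 7.16 × 10^4.
E = E° − (RT/nF) ln Q = 1.08 − (8.314×288)/(6×96485) × (11.179) = 1.080 − 0.046 = 1.034 V.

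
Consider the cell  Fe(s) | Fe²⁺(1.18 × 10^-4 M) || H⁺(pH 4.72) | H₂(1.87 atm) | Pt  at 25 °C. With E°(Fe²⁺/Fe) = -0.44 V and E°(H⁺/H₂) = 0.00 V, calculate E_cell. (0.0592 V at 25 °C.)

The hydrogen couple is the cathode, so E°_cell = 0.44 V; n = 2.
[H⁺] = 10^(−4.72) = 1.9 × 10^-5 M, and Q = [Fe²⁺]·P(H₂) / [H⁺]^2 = 6.08 × 10^5.
E = E° − (0.0592/2) log Q = 0.44 − (0.0592/2)(5.784) = 0.269 V.

0.27 V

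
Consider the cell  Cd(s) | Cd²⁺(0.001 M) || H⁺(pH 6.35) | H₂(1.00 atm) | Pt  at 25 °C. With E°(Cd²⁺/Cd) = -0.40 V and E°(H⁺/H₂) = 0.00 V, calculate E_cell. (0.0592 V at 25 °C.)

0.11 V

The hydrogen couple is the cathode, so E°_cell = 0.40 V; n = 2.
[H⁺] = 10^(−6.35) = 4.5 × 10^-7 M, and Q = [Cd²⁺]·P(H₂) / [H⁺]^2 = 5.01 × 10^9.
E = E° − (0.0592/2) log Q = 0.40 − (0.0592/2)(9.700) = 0.113 V.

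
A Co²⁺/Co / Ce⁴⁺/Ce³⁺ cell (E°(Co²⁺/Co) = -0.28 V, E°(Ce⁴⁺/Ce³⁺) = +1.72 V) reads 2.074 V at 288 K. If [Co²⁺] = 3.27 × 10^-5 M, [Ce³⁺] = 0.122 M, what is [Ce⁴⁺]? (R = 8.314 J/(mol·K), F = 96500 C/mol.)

From the Nernst equation, ln Q = nF(E° − E)/RT = 2×96500×(2.00 − 2.074)/(8.314×288) = -5.965, so Q = 0.00257.
With Q = [Co²⁺]·[Ce³⁺]^2/[Ce⁴⁺]^2 and the known concentrations, [Ce⁴⁺]^2 in the denominator gives [Ce⁴⁺] = 0.014 M.

0.014 M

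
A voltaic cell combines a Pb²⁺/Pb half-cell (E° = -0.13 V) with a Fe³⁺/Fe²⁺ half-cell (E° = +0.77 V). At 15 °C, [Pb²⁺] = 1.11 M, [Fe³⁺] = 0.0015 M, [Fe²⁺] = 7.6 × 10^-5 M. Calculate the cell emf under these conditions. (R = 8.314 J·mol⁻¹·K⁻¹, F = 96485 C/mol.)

The Fe³⁺/Fe²⁺ couple has the higher reduction potential and acts as the cathode, so E°_cell = +0.77 − (-0.13) = 0.90 V.
Balancing electrons gives n = 2; the reaction quotient is Q = [Pb²⁺]·[Fe²⁺]^2/[Fe³⁺]^2 = 0.00285.
E = E° − (RT/nF) ln Q = 0.90 − (8.314×288)/(2×96485) × (-5.861) = 0.900 + 0.073 = 0.973 V.

0.973 V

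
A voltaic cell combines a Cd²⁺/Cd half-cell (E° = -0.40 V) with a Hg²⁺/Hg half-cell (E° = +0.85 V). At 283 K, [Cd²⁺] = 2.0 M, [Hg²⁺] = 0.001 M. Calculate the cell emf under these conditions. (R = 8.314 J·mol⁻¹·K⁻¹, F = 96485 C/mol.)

1.16 V

The Hg²⁺/Hg couple has the higher reduction potential and acts as the cathode, so E°_cell = +0.85 − (-0.40) = 1.25 V.
Balancing electrons gives n = 2; the reaction quotient is Q = [Cd²⁺]/[Hg²⁺] = 2000.
E = E° − (RT/nF) ln Q = 1.25 − (8.314×283)/(2×96485) × (7.601) = 1.250 − 0.093 = 1.157 V.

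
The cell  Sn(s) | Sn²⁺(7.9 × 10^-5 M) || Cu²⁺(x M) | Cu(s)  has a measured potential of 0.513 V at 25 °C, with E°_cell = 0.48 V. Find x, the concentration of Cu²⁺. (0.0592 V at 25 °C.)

From the Nernst equation, log Q = n(E° − E)/0.0592 = 2(0.48 − 0.513)/0.0592 = -1.115, so Q = 0.0768.
With Q = [Sn²⁺]/[Cu²⁺] and the known concentrations, [Cu²⁺] in the denominator gives [Cu²⁺] = 0.001 M.

0.001 M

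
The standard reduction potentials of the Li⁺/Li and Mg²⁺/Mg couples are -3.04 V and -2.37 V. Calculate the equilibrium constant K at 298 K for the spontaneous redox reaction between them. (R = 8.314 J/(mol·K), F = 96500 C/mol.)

E°_cell = -2.37 − (-3.04) = 0.67 V, with n = 2 electrons transferred.
At equilibrium E = 0, so the Nernst equation gives ln K = nFE°/RT = (2)(96500)(0.67)/((8.314)(298)) = 52.19.
K = e^52.19 = 4.6 × 10^22.

4.6 × 10^22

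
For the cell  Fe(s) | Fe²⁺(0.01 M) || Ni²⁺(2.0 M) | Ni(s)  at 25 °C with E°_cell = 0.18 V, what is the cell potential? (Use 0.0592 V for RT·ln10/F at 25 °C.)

Balancing electrons gives n = 2; the reaction quotient is Q = [Fe²⁺]/[Ni²⁺] = 0.00500.
At 25 °C, E = E° − (0.0592/n) log Q = 0.18 − (0.0592/2)(-2.301) = 0.180 + 0.068 = 0.248 V.

0.248 V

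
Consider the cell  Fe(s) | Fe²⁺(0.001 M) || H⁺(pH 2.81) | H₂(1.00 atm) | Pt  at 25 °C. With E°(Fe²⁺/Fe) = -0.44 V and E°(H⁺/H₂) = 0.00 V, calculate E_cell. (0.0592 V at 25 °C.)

The hydrogen couple is the cathode, so E°_cell = 0.44 V; n = 2.
[H⁺] = 10^(−2.81) = 0.0015 M, and Q = [Fe²⁺]·P(H₂) / [H⁺]^2 = 417.
E = E° − (0.0592/2) log Q = 0.44 − (0.0592/2)(2.620) = 0.362 V.

0.36 V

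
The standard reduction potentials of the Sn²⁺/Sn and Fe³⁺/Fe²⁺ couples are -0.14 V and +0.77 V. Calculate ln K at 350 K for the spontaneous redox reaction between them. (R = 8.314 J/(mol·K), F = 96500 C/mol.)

ln K = 60.4

E°_cell = +0.77 − (-0.14) = 0.91 V, with n = 2 electrons transferred.
At equilibrium E = 0, so the Nernst equation gives ln K = nFE°/RT = (2)(96500)(0.91)/((8.314)(350)) = 60.36.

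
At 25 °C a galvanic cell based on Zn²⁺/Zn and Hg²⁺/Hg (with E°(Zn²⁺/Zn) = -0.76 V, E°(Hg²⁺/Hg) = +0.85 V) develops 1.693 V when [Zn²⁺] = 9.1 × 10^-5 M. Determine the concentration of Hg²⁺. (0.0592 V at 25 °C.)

0.058 M

From the Nernst equation, log Q = n(E° − E)/0.0592 = 2(1.61 − 1.693)/0.0592 = -2.804, so Q = 0.00157.
With Q = [Zn²⁺]/[Hg²⁺] and the known concentrations, [Hg²⁺] in the denominator gives [Hg²⁺] = 0.058 M.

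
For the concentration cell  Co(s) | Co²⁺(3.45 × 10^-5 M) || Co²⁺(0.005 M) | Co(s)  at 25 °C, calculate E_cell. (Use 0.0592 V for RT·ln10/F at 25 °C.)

0.064 V

Both half-cells are Co²⁺/Co, so E°_cell = 0. The concentrated side is the cathode; the cell reaction moves Co²⁺ from high to low concentration with n = 2.
Q = [Co²⁺]_dilute/[Co²⁺]_conc = 3.45 × 10^-5/0.005 = 0.00690.
E = 0 − (0.0592/2) log Q = −(0.0592/2)(-2.161) = 0.0640 V.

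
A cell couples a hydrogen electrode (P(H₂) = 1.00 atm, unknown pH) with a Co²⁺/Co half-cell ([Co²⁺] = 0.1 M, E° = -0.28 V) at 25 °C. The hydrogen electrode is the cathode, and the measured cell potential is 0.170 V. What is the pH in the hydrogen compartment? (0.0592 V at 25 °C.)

E°_cell = 0.28 V and n = 2.
log Q = n(E° − E)/0.0592 = 2×(0.28 − 0.170)/0.0592 = 3.716.
With Q = [Co²⁺]·P(H₂) / [H⁺]^2, solving for [H⁺] gives log[H⁺] = -2.358, so pH = 2.36.

pH = 2.36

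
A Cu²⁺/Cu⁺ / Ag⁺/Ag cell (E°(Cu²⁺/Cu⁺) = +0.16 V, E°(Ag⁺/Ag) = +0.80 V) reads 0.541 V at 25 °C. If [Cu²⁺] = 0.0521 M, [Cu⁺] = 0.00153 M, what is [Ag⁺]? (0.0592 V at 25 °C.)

From the Nernst equation, log Q = n(E° − E)/0.0592 = 1(0.64 − 0.541)/0.0592 = 1.672, so Q = 47.0.
With Q = [Cu²⁺]/([Cu⁺]·[Ag⁺]) and the known concentrations, [Ag⁺] in the denominator gives [Ag⁺] = 0.72 M.

0.72 M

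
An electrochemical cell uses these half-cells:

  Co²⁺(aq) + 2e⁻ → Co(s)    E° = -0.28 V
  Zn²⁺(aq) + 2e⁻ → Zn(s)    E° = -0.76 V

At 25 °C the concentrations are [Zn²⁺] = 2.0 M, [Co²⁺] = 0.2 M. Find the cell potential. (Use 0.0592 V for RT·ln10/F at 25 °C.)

The Co²⁺/Co couple has the higher reduction potential and acts as the cathode, so E°_cell = -0.28 − (-0.76) = 0.48 V.
Balancing electrons gives n = 2; the reaction quotient is Q = [Zn²⁺]/[Co²⁺] = 10.0.
At 25 °C, E = E° − (0.0592/n) log Q = 0.48 − (0.0592/2)(1.000) = 0.480 − 0.030 = 0.450 V.

0.450 V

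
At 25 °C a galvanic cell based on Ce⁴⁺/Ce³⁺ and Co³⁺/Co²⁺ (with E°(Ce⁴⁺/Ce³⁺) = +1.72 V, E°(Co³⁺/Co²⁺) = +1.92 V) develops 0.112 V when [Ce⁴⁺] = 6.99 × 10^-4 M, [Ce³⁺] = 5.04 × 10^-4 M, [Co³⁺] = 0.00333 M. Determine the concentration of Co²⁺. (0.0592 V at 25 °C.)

From the Nernst equation, log Q = n(E° − E)/0.0592 = 1(0.20 − 0.112)/0.0592 = 1.486, so Q = 30.7.
With Q = [Ce⁴⁺]·[Co²⁺]/([Ce³⁺]·[Co³⁺]) and the known concentrations, [Co²⁺] in the numerator gives [Co²⁺] = 0.074 M.

0.074 M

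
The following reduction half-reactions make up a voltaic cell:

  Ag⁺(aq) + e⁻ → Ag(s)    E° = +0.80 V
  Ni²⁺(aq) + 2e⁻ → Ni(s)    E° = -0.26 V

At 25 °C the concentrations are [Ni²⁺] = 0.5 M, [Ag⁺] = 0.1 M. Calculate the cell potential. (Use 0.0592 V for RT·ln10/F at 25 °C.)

The Ag⁺/Ag couple has the higher reduction potential and acts as the cathode, so E°_cell = +0.80 − (-0.26) = 1.06 V.
Balancing electrons gives n = 2; the reaction quotient is Q = [Ni²⁺]/[Ag⁺]^2 = 50.0.
At 25 °C, E = E° − (0.0592/n) log Q = 1.06 − (0.0592/2)(1.699) = 1.060 − 0.050 = 1.010 V.

1.01 V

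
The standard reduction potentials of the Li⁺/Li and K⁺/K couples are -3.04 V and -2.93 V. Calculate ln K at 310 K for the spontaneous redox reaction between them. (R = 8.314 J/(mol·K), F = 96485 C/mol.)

E°_cell = -2.93 − (-3.04) = 0.11 V, with n = 1 electron transferred.
At equilibrium E = 0, so the Nernst equation gives ln K = nFE°/RT = (1)(96485)(0.11)/((8.314)(310)) = 4.12.

ln K = 4.1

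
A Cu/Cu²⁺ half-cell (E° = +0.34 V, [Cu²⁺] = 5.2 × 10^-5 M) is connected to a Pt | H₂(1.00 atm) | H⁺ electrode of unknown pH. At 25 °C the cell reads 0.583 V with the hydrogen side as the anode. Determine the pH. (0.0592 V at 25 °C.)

E°_cell = 0.34 V and n = 2.
log Q = n(E° − E)/0.0592 = 2×(0.34 − 0.583)/0.0592 = -8.209.
With Q = [H⁺]^2 / ([Cu²⁺]·P(H₂)), solving for [H⁺] gives log[H⁺] = -6.247, so pH = 6.25.

pH = 6.25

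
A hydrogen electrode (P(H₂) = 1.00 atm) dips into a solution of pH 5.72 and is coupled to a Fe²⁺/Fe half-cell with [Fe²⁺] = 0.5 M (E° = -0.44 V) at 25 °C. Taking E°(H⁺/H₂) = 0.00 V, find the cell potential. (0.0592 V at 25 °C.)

0.11 V

The hydrogen couple is the cathode, so E°_cell = 0.44 V; n = 2.
[H⁺] = 10^(−5.72) = 1.9 × 10^-6 M, and Q = [Fe²⁺]·P(H₂) / [H⁺]^2 = 1.38 × 10^11.
E = E° − (0.0592/2) log Q = 0.44 − (0.0592/2)(11.139) = 0.110 V.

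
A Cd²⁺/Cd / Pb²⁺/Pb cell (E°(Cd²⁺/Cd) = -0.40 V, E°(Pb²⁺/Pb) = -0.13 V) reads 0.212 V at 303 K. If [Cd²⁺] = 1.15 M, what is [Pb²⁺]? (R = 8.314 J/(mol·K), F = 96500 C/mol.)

0.014 M

From the Nernst equation, ln Q = nF(E° − E)/RT = 2×96500×(0.27 − 0.212)/(8.314×303) = 4.444, so Q = 85.1.
With Q = [Cd²⁺]/[Pb²⁺] and the known concentrations, [Pb²⁺] in the denominator gives [Pb²⁺] = 0.014 M.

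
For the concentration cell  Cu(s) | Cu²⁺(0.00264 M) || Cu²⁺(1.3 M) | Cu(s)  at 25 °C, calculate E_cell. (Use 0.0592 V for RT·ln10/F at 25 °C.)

0.080 V

Both half-cells are Cu²⁺/Cu, so E°_cell = 0. The concentrated side is the cathode; the cell reaction moves Cu²⁺ from high to low concentration with n = 2.
Q = [Cu²⁺]_dilute/[Cu²⁺]_conc = 0.00264/1.3 = 0.00203.
E = 0 − (0.0592/2) log Q = −(0.0592/2)(-2.692) = 0.0797 V.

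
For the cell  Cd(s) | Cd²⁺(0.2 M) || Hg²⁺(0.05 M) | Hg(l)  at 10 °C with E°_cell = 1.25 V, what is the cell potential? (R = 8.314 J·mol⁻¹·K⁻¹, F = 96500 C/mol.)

1.23 V

Balancing electrons gives n = 2; the reaction quotient is Q = [Cd²⁺]/[Hg²⁺] = 4.00.
E = E° − (RT/nF) ln Q = 1.25 − (8.314×283)/(2×96500) × (1.386) = 1.250 − 0.017 = 1.233 V.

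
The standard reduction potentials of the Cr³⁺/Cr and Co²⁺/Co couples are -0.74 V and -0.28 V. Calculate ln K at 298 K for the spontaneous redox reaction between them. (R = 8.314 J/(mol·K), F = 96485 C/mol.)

E°_cell = -0.28 − (-0.74) = 0.46 V, with n = 6 electrons transferred.
At equilibrium E = 0, so the Nernst equation gives ln K = nFE°/RT = (6)(96485)(0.46)/((8.314)(298)) = 107.48.

ln K = 107.5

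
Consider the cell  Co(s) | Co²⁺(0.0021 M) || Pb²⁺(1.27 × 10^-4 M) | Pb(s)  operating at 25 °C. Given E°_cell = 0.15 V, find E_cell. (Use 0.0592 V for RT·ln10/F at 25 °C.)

0.114 V

Balancing electrons gives n = 2; the reaction quotient is Q = [Co²⁺]/[Pb²⁺] = 16.5.
At 25 °C, E = E° − (0.0592/n) log Q = 0.15 − (0.0592/2)(1.218) = 0.150 − 0.036 = 0.114 V.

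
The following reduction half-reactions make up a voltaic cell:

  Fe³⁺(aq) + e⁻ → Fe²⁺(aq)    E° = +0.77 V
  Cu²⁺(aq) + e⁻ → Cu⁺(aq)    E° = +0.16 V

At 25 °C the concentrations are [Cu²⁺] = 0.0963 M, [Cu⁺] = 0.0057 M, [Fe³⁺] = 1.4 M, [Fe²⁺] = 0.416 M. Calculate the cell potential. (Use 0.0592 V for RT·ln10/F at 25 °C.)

The Fe³⁺/Fe²⁺ couple has the higher reduction potential and acts as the cathode, so E°_cell = +0.77 − (+0.16) = 0.61 V.
Balancing electrons gives n = 1; the reaction quotient is Q = [Cu²⁺]·[Fe²⁺]/([Cu⁺]·[Fe³⁺]) = 5.02.
At 25 °C, E = E° − (0.0592/n) log Q = 0.61 − (0.0592/1)(0.701) = 0.610 − 0.041 = 0.569 V.

0.569 V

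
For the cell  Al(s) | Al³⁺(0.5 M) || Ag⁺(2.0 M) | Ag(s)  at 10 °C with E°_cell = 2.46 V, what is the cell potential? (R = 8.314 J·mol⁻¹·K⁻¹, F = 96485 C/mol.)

2.48 V

Balancing electrons gives n = 3; the reaction quotient is Q = [Al³⁺]/[Ag⁺]^3 = 0.0625.
E = E° − (RT/nF) ln Q = 2.46 − (8.314×283)/(3×96485) × (-2.773) = 2.460 + 0.023 = 2.483 V.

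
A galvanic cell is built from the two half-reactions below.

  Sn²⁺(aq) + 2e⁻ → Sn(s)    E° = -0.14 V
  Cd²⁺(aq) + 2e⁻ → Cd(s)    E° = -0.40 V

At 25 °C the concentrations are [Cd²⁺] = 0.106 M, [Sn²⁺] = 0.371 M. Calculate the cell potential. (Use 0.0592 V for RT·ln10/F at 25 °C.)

0.276 V

The Sn²⁺/Sn couple has the higher reduction potential and acts as the cathode, so E°_cell = -0.14 − (-0.40) = 0.26 V.
Balancing electrons gives n = 2; the reaction quotient is Q = [Cd²⁺]/[Sn²⁺] = 0.286.
At 25 °C, E = E° − (0.0592/n) log Q = 0.26 − (0.0592/2)(-0.544) = 0.260 + 0.016 = 0.276 V.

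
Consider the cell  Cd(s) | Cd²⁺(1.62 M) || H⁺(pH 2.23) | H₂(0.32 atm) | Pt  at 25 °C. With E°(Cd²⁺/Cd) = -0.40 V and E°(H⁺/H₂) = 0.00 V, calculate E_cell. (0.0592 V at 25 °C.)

0.28 V

The hydrogen couple is the cathode, so E°_cell = 0.40 V; n = 2.
[H⁺] = 10^(−2.23) = 0.0059 M, and Q = [Cd²⁺]·P(H₂) / [H⁺]^2 = 1.5 × 10^4.
E = E° − (0.0592/2) log Q = 0.40 − (0.0592/2)(4.175) = 0.276 V.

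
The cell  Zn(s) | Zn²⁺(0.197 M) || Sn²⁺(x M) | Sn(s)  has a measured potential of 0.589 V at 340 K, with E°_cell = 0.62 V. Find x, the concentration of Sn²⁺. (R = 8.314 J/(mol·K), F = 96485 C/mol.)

0.024 M

From the Nernst equation, ln Q = nF(E° − E)/RT = 2×96485×(0.62 − 0.589)/(8.314×340) = 2.116, so Q = 8.30.
With Q = [Zn²⁺]/[Sn²⁺] and the known concentrations, [Sn²⁺] in the denominator gives [Sn²⁺] = 0.024 M.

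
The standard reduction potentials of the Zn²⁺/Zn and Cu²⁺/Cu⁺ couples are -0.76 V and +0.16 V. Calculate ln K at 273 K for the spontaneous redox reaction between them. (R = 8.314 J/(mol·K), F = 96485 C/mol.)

E°_cell = +0.16 − (-0.76) = 0.92 V, with n = 2 electrons transferred.
At equilibrium E = 0, so the Nernst equation gives ln K = nFE°/RT = (2)(96485)(0.92)/((8.314)(273)) = 78.22.

ln K = 78.2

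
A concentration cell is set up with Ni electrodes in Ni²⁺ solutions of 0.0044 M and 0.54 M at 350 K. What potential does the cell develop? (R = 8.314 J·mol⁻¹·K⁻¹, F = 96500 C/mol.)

Both half-cells are Ni²⁺/Ni, so E°_cell = 0. The concentrated side is the cathode; the cell reaction moves Ni²⁺ from high to low concentration with n = 2.
Q = [Ni²⁺]_dilute/[Ni²⁺]_conc = 0.0044/0.54 = 0.00815.
E = 0 − (RT/nF) ln Q = −((8.314×350)/(2×96500))(-4.810) = 0.0725 V.

0.073 V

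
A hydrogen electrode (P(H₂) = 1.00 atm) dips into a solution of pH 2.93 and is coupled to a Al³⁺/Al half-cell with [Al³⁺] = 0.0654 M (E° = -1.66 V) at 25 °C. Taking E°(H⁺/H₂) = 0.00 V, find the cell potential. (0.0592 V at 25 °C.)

The hydrogen couple is the cathode, so E°_cell = 1.66 V; n = 6.
[H⁺] = 10^(−2.93) = 0.0012 M, and Q = [Al³⁺]^2·P(H₂)^3 / [H⁺]^6 = 1.63 × 10^15.
E = E° − (0.0592/6) log Q = 1.66 − (0.0592/6)(15.211) = 1.510 V.

1.51 V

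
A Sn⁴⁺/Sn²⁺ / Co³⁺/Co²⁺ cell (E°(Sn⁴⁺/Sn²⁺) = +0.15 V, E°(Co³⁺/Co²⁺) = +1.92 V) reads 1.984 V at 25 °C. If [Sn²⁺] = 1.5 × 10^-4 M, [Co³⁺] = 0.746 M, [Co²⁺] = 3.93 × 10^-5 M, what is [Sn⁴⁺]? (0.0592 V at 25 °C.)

0.0032 M

From the Nernst equation, log Q = n(E° − E)/0.0592 = 2(1.77 − 1.984)/0.0592 = -7.230, so Q = 5.89 × 10^-8.
With Q = [Sn⁴⁺]·[Co²⁺]^2/([Sn²⁺]·[Co³⁺]^2) and the known concentrations, [Sn⁴⁺] in the numerator gives [Sn⁴⁺] = 0.0032 M.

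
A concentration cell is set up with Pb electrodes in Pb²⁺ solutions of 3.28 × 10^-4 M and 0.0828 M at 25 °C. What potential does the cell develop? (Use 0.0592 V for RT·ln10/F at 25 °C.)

0.071 V

Both half-cells are Pb²⁺/Pb, so E°_cell = 0. The concentrated side is the cathode; the cell reaction moves Pb²⁺ from high to low concentration with n = 2.
Q = [Pb²⁺]_dilute/[Pb²⁺]_conc = 3.28 × 10^-4/0.0828 = 0.00396.
E = 0 − (0.0592/2) log Q = −(0.0592/2)(-2.402) = 0.0711 V.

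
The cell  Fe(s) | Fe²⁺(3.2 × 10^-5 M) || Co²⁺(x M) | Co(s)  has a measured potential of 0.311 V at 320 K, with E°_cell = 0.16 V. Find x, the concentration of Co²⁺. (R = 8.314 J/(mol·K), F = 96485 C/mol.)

1.8 M

From the Nernst equation, ln Q = nF(E° − E)/RT = 2×96485×(0.16 − 0.311)/(8.314×320) = -10.952, so Q = 1.75 × 10^-5.
With Q = [Fe²⁺]/[Co²⁺] and the known concentrations, [Co²⁺] in the denominator gives [Co²⁺] = 1.8 M.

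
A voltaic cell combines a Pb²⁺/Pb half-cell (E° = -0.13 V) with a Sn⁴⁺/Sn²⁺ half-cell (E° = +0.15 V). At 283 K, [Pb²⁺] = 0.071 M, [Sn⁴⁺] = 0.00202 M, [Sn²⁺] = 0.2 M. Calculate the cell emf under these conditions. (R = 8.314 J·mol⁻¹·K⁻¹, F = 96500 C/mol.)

0.256 V

The Sn⁴⁺/Sn²⁺ couple has the higher reduction potential and acts as the cathode, so E°_cell = +0.15 − (-0.13) = 0.28 V.
Balancing electrons gives n = 2; the reaction quotient is Q = [Pb²⁺]·[Sn²⁺]/[Sn⁴⁺] = 7.03.
E = E° − (RT/nF) ln Q = 0.28 − (8.314×283)/(2×96500) × (1.950) = 0.280 − 0.024 = 0.256 V.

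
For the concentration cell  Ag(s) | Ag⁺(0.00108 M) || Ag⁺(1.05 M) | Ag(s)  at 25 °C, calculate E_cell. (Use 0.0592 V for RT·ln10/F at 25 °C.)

Both half-cells are Ag⁺/Ag, so E°_cell = 0. The concentrated side is the cathode; the cell reaction moves Ag⁺ from high to low concentration with n = 1.
Q = [Ag⁺]_dilute/[Ag⁺]_conc = 0.00108/1.05 = 0.00103.
E = 0 − (0.0592/1) log Q = −(0.0592/1)(-2.988) = 0.1769 V.

0.18 V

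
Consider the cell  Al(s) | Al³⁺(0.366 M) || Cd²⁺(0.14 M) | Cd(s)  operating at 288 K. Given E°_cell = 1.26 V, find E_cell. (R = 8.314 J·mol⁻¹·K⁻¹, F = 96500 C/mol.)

1.24 V

Balancing electrons gives n = 6; the reaction quotient is Q = [Al³⁺]^2/[Cd²⁺]^3 = 48.8.
E = E° − (RT/nF) ln Q = 1.26 − (8.314×288)/(6×96500) × (3.888) = 1.260 − 0.016 = 1.244 V.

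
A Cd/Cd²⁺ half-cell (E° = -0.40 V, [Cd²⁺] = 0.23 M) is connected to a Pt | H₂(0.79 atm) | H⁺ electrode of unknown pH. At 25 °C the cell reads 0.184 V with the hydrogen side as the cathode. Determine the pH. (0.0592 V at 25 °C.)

E°_cell = 0.40 V and n = 2.
log Q = n(E° − E)/0.0592 = 2×(0.40 − 0.184)/0.0592 = 7.297.
With Q = [Cd²⁺]·P(H₂) / [H⁺]^2, solving for [H⁺] gives log[H⁺] = -4.019, so pH = 4.02.

pH = 4.02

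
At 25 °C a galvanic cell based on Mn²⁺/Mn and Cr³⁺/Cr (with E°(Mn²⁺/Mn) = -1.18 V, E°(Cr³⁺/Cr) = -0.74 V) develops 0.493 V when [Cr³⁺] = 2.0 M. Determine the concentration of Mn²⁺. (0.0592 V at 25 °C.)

0.026 M

From the Nernst equation, log Q = n(E° − E)/0.0592 = 6(0.44 − 0.493)/0.0592 = -5.372, so Q = 4.25 × 10^-6.
With Q = [Mn²⁺]^3/[Cr³⁺]^2 and the known concentrations, [Mn²⁺]^3 in the numerator gives [Mn²⁺] = 0.026 M.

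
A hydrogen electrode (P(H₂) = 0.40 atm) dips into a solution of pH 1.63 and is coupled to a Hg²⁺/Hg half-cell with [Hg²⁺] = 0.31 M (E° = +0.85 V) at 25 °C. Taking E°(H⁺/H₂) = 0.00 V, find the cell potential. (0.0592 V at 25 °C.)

0.92 V

The Hg²⁺/Hg couple is the cathode, so E°_cell = 0.85 V; n = 2.
[H⁺] = 10^(−1.63) = 0.023 M, and Q = [H⁺]^2 / ([Hg²⁺]·P(H₂)) = 0.00443.
E = E° − (0.0592/2) log Q = 0.85 − (0.0592/2)(-2.353) = 0.920 V.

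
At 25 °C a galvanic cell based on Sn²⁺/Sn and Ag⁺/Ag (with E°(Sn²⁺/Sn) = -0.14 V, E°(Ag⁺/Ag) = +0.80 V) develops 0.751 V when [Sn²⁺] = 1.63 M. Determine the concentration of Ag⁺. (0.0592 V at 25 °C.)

8.2 × 10^-4 M

From the Nernst equation, log Q = n(E° − E)/0.0592 = 2(0.94 − 0.751)/0.0592 = 6.385, so Q = 2.43 × 10^6.
With Q = [Sn²⁺]/[Ag⁺]^2 and the known concentrations, [Ag⁺]^2 in the denominator gives [Ag⁺] = 8.2 × 10^-4 M.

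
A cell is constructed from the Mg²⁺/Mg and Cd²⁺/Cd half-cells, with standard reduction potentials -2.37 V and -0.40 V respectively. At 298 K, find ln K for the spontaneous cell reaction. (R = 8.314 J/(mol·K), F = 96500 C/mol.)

E°_cell = -0.40 − (-2.37) = 1.97 V, with n = 2 electrons transferred.
At equilibrium E = 0, so the Nernst equation gives ln K = nFE°/RT = (2)(96500)(1.97)/((8.314)(298)) = 153.46.

ln K = 153.5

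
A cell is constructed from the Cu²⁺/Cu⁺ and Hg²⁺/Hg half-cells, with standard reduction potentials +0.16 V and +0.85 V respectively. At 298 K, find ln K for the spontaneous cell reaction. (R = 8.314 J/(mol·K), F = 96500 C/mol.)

ln K = 53.8

E°_cell = +0.85 − (+0.16) = 0.69 V, with n = 2 electrons transferred.
At equilibrium E = 0, so the Nernst equation gives ln K = nFE°/RT = (2)(96500)(0.69)/((8.314)(298)) = 53.75.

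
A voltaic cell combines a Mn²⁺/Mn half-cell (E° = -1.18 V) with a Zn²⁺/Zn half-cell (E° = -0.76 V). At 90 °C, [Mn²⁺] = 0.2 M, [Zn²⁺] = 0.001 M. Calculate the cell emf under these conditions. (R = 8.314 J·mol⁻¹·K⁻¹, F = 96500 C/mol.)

0.337 V

The Zn²⁺/Zn couple has the higher reduction potential and acts as the cathode, so E°_cell = -0.76 − (-1.18) = 0.42 V.
Balancing electrons gives n = 2; the reaction quotient is Q = [Mn²⁺]/[Zn²⁺] = 200.
E = E° − (RT/nF) ln Q = 0.42 − (8.314×363)/(2×96500) × (5.298) = 0.420 − 0.083 = 0.337 V.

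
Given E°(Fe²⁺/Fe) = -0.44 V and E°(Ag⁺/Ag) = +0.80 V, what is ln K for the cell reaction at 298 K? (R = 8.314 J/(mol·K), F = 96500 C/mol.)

E°_cell = +0.80 − (-0.44) = 1.24 V, with n = 2 electrons transferred.
At equilibrium E = 0, so the Nernst equation gives ln K = nFE°/RT = (2)(96500)(1.24)/((8.314)(298)) = 96.59.

ln K = 96.6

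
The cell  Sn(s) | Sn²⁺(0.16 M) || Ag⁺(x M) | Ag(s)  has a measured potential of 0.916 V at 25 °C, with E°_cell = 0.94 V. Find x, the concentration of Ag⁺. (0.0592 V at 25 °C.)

0.16 M

From the Nernst equation, log Q = n(E° − E)/0.0592 = 2(0.94 − 0.916)/0.0592 = 0.811, so Q = 6.47.
With Q = [Sn²⁺]/[Ag⁺]^2 and the known concentrations, [Ag⁺]^2 in the denominator gives [Ag⁺] = 0.16 M.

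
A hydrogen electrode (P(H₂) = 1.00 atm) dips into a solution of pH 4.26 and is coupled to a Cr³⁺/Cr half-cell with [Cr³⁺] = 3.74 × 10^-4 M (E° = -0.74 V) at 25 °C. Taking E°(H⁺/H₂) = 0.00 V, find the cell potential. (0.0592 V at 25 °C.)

The hydrogen couple is the cathode, so E°_cell = 0.74 V; n = 6.
[H⁺] = 10^(−4.26) = 5.5 × 10^-5 M, and Q = [Cr³⁺]^2·P(H₂)^3 / [H⁺]^6 = 5.08 × 10^18.
E = E° − (0.0592/6) log Q = 0.74 − (0.0592/6)(18.706) = 0.555 V.

0.56 V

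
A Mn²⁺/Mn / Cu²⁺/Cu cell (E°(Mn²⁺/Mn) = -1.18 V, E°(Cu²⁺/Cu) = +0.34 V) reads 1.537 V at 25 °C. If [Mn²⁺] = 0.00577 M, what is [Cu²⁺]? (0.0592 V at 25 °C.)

From the Nernst equation, log Q = n(E° − E)/0.0592 = 2(1.52 − 1.537)/0.0592 = -0.574, so Q = 0.266.
With Q = [Mn²⁺]/[Cu²⁺] and the known concentrations, [Cu²⁺] in the denominator gives [Cu²⁺] = 0.022 M.

0.022 M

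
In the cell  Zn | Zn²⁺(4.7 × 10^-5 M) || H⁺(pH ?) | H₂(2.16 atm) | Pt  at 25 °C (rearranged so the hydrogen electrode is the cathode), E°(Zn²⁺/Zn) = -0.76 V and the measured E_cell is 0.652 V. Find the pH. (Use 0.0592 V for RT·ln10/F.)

E°_cell = 0.76 V and n = 2.
log Q = n(E° − E)/0.0592 = 2×(0.76 − 0.652)/0.0592 = 3.649.
With Q = [Zn²⁺]·P(H₂) / [H⁺]^2, solving for [H⁺] gives log[H⁺] = -3.821, so pH = 3.82.

pH = 3.82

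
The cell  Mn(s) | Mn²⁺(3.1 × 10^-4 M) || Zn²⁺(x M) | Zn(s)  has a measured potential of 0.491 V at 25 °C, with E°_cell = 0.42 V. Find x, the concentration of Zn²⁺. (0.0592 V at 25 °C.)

From the Nernst equation, log Q = n(E° − E)/0.0592 = 2(0.42 − 0.491)/0.0592 = -2.399, so Q = 0.00399.
With Q = [Mn²⁺]/[Zn²⁺] and the known concentrations, [Zn²⁺] in the denominator gives [Zn²⁺] = 0.078 M.

0.078 M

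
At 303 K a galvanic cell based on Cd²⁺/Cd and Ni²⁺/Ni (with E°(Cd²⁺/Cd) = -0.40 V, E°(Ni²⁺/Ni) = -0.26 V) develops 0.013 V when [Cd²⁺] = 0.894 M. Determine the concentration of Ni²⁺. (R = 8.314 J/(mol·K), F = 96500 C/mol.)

5.3 × 10^-5 M

From the Nernst equation, ln Q = nF(E° − E)/RT = 2×96500×(0.14 − 0.013)/(8.314×303) = 9.730, so Q = 1.68 × 10^4.
With Q = [Cd²⁺]/[Ni²⁺] and the known concentrations, [Ni²⁺] in the denominator gives [Ni²⁺] = 5.3 × 10^-5 M.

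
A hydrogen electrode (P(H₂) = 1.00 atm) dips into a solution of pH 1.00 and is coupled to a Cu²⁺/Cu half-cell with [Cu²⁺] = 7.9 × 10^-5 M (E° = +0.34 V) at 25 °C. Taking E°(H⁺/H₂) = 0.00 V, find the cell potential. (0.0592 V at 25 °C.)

The Cu²⁺/Cu couple is the cathode, so E°_cell = 0.34 V; n = 2.
[H⁺] = 10^(−1.00) = 0.10 M, and Q = [H⁺]^2 / ([Cu²⁺]·P(H₂)) = 127.
E = E° − (0.0592/2) log Q = 0.34 − (0.0592/2)(2.102) = 0.278 V.

0.28 V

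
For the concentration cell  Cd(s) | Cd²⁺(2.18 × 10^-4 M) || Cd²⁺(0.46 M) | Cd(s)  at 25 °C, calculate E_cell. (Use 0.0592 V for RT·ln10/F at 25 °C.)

0.098 V

Both half-cells are Cd²⁺/Cd, so E°_cell = 0. The concentrated side is the cathode; the cell reaction moves Cd²⁺ from high to low concentration with n = 2.
Q = [Cd²⁺]_dilute/[Cd²⁺]_conc = 2.18 × 10^-4/0.46 = 4.74 × 10^-4.
E = 0 − (0.0592/2) log Q = −(0.0592/2)(-3.324) = 0.0984 V.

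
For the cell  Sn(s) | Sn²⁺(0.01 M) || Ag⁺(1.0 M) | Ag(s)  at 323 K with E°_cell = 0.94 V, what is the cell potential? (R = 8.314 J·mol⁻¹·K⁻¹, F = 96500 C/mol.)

1.00 V

Balancing electrons gives n = 2; the reaction quotient is Q = [Sn²⁺]/[Ag⁺]^2 = 0.0100.
E = E° − (RT/nF) ln Q = 0.94 − (8.314×323)/(2×96500) × (-4.605) = 0.940 + 0.064 = 1.004 V.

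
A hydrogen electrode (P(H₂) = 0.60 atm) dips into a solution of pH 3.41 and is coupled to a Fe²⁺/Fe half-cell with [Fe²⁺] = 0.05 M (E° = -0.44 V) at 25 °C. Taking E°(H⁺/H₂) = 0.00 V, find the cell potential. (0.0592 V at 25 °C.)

0.28 V

The hydrogen couple is the cathode, so E°_cell = 0.44 V; n = 2.
[H⁺] = 10^(−3.41) = 3.9 × 10^-4 M, and Q = [Fe²⁺]·P(H₂) / [H⁺]^2 = 1.98 × 10^5.
E = E° − (0.0592/2) log Q = 0.44 − (0.0592/2)(5.297) = 0.283 V.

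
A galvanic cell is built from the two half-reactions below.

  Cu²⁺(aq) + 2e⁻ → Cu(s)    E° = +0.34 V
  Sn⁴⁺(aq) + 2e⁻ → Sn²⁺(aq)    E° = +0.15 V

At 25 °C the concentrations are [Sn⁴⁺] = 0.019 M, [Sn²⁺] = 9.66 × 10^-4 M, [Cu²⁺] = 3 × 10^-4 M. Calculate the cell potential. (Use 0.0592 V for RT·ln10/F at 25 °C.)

The Cu²⁺/Cu couple has the higher reduction potential and acts as the cathode, so E°_cell = +0.34 − (+0.15) = 0.19 V.
Balancing electrons gives n = 2; the reaction quotient is Q = [Sn⁴⁺]/([Sn²⁺]·[Cu²⁺]) = 6.56 × 10^4.
At 25 °C, E = E° − (0.0592/n) log Q = 0.19 − (0.0592/2)(4.817) = 0.190 − 0.143 = 0.047 V.

0.047 V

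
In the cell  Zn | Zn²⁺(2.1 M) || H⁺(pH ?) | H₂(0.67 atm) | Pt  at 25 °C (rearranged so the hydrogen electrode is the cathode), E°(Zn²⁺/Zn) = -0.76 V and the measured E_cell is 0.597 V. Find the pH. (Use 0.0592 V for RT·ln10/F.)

E°_cell = 0.76 V and n = 2.
log Q = n(E° − E)/0.0592 = 2×(0.76 − 0.597)/0.0592 = 5.507.
With Q = [Zn²⁺]·P(H₂) / [H⁺]^2, solving for [H⁺] gives log[H⁺] = -2.679, so pH = 2.68.

pH = 2.68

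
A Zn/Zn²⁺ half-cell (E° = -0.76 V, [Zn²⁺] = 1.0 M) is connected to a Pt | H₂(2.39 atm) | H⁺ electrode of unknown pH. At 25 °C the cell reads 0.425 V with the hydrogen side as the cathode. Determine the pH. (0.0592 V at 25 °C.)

E°_cell = 0.76 V and n = 2.
log Q = n(E° − E)/0.0592 = 2×(0.76 − 0.425)/0.0592 = 11.318.
With Q = [Zn²⁺]·P(H₂) / [H⁺]^2, solving for [H⁺] gives log[H⁺] = -5.470, so pH = 5.47.

pH = 5.47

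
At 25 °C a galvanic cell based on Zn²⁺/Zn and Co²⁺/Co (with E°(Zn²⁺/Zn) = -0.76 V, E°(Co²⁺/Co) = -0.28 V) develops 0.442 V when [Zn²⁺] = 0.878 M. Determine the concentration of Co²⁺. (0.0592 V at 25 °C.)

0.046 M

From the Nernst equation, log Q = n(E° − E)/0.0592 = 2(0.48 − 0.442)/0.0592 = 1.284, so Q = 19.2.
With Q = [Zn²⁺]/[Co²⁺] and the known concentrations, [Co²⁺] in the denominator gives [Co²⁺] = 0.046 M.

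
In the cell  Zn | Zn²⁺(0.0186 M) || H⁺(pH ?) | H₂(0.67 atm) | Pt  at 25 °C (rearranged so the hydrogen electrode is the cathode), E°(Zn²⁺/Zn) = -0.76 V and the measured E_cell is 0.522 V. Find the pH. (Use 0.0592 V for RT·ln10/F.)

E°_cell = 0.76 V and n = 2.
log Q = n(E° − E)/0.0592 = 2×(0.76 − 0.522)/0.0592 = 8.041.
With Q = [Zn²⁺]·P(H₂) / [H⁺]^2, solving for [H⁺] gives log[H⁺] = -4.972, so pH = 4.97.

pH = 4.97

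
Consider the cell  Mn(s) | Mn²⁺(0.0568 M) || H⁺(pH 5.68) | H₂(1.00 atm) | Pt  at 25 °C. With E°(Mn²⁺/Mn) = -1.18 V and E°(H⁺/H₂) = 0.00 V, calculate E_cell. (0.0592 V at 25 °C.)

The hydrogen couple is the cathode, so E°_cell = 1.18 V; n = 2.
[H⁺] = 10^(−5.68) = 2.1 × 10^-6 M, and Q = [Mn²⁺]·P(H₂) / [H⁺]^2 = 1.3 × 10^10.
E = E° − (0.0592/2) log Q = 1.18 − (0.0592/2)(10.114) = 0.881 V.

0.88 V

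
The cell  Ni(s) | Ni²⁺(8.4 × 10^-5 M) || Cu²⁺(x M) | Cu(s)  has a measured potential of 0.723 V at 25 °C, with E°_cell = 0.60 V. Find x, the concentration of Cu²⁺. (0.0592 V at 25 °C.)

From the Nernst equation, log Q = n(E° − E)/0.0592 = 2(0.60 − 0.723)/0.0592 = -4.155, so Q = 6.99 × 10^-5.
With Q = [Ni²⁺]/[Cu²⁺] and the known concentrations, [Cu²⁺] in the denominator gives [Cu²⁺] = 1.2 M.

1.2 M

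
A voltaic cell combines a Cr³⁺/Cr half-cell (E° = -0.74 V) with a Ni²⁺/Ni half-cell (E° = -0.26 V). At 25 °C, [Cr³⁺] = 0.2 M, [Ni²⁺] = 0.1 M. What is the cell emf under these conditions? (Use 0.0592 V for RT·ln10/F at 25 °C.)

The Ni²⁺/Ni couple has the higher reduction potential and acts as the cathode, so E°_cell = -0.26 − (-0.74) = 0.48 V.
Balancing electrons gives n = 6; the reaction quotient is Q = [Cr³⁺]^2/[Ni²⁺]^3 = 40.0.
At 25 °C, E = E° − (0.0592/n) log Q = 0.48 − (0.0592/6)(1.602) = 0.480 − 0.016 = 0.464 V.

0.464 V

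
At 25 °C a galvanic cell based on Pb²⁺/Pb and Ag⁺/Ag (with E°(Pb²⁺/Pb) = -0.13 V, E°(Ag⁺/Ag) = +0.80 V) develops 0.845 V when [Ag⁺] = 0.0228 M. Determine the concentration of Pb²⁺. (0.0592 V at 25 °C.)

0.39 M

From the Nernst equation, log Q = n(E° − E)/0.0592 = 2(0.93 − 0.845)/0.0592 = 2.872, so Q = 744.
With Q = [Pb²⁺]/[Ag⁺]^2 and the known concentrations, [Pb²⁺] in the numerator gives [Pb²⁺] = 0.39 M.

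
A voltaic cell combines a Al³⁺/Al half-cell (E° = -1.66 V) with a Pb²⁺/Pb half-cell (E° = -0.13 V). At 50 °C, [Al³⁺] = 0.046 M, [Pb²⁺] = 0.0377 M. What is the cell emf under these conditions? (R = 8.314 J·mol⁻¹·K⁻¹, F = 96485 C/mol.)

The Pb²⁺/Pb couple has the higher reduction potential and acts as the cathode, so E°_cell = -0.13 − (-1.66) = 1.53 V.
Balancing electrons gives n = 6; the reaction quotient is Q = [Al³⁺]^2/[Pb²⁺]^3 = 39.5.
E = E° − (RT/nF) ln Q = 1.53 − (8.314×323)/(6×96485) × (3.676) = 1.530 − 0.017 = 1.513 V.

1.51 V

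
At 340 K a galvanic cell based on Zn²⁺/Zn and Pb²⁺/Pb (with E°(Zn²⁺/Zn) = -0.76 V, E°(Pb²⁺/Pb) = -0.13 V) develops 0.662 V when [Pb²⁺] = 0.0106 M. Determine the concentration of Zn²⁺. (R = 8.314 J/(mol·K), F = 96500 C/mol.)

0.0012 M

From the Nernst equation, ln Q = nF(E° − E)/RT = 2×96500×(0.63 − 0.662)/(8.314×340) = -2.185, so Q = 0.112.
With Q = [Zn²⁺]/[Pb²⁺] and the known concentrations, [Zn²⁺] in the numerator gives [Zn²⁺] = 0.0012 M.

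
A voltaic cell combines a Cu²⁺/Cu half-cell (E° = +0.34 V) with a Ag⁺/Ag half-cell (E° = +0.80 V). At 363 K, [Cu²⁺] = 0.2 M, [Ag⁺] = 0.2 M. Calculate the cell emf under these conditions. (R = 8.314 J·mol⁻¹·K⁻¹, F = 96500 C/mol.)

The Ag⁺/Ag couple has the higher reduction potential and acts as the cathode, so E°_cell = +0.80 − (+0.34) = 0.46 V.
Balancing electrons gives n = 2; the reaction quotient is Q = [Cu²⁺]/[Ag⁺]^2 = 5.00.
E = E° − (RT/nF) ln Q = 0.46 − (8.314×363)/(2×96500) × (1.609) = 0.460 − 0.025 = 0.435 V.

0.435 V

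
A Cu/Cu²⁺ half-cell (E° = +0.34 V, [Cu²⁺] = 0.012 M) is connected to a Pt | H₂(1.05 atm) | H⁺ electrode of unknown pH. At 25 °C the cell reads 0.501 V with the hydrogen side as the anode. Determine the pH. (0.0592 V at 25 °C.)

pH = 3.67

E°_cell = 0.34 V and n = 2.
log Q = n(E° − E)/0.0592 = 2×(0.34 − 0.501)/0.0592 = -5.439.
With Q = [H⁺]^2 / ([Cu²⁺]·P(H₂)), solving for [H⁺] gives log[H⁺] = -3.669, so pH = 3.67.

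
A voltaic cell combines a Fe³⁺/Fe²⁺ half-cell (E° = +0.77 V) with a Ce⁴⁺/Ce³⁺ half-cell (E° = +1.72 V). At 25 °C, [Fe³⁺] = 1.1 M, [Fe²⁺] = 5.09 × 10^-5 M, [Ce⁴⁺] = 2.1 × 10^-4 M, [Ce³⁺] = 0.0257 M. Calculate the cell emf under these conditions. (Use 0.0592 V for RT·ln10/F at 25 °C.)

0.570 V

The Ce⁴⁺/Ce³⁺ couple has the higher reduction potential and acts as the cathode, so E°_cell = +1.72 − (+0.77) = 0.95 V.
Balancing electrons gives n = 1; the reaction quotient is Q = [Fe³⁺]·[Ce³⁺]/([Fe²⁺]·[Ce⁴⁺]) = 2.64 × 10^6.
At 25 °C, E = E° − (0.0592/n) log Q = 0.95 − (0.0592/1)(6.422) = 0.950 − 0.380 = 0.570 V.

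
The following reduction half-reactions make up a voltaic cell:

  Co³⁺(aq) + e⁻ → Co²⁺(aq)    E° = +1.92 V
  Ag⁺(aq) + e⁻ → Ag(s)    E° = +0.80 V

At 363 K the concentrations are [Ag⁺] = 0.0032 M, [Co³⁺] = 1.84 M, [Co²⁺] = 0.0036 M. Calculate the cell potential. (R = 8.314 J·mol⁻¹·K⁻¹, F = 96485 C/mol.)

The Co³⁺/Co²⁺ couple has the higher reduction potential and acts as the cathode, so E°_cell = +1.92 − (+0.80) = 1.12 V.
Balancing electrons gives n = 1; the reaction quotient is Q = [Ag⁺]·[Co²⁺]/[Co³⁺] = 6.26 × 10^-6.
E = E° − (RT/nF) ln Q = 1.12 − (8.314×363)/(1×96485) × (-11.981) = 1.120 + 0.375 = 1.495 V.

1.49 V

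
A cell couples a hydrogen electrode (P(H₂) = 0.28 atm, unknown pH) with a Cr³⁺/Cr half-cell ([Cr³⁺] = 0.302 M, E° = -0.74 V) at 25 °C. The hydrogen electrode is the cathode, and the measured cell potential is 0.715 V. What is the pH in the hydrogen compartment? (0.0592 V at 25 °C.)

pH = 0.87

E°_cell = 0.74 V and n = 6.
log Q = n(E° − E)/0.0592 = 6×(0.74 − 0.715)/0.0592 = 2.534.
With Q = [Cr³⁺]^2·P(H₂)^3 / [H⁺]^6, solving for [H⁺] gives log[H⁺] = -0.872, so pH = 0.87.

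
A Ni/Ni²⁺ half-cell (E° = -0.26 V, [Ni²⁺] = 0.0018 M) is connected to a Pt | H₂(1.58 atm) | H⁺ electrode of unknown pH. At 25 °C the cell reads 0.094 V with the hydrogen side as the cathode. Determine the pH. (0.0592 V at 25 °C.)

E°_cell = 0.26 V and n = 2.
log Q = n(E° − E)/0.0592 = 2×(0.26 − 0.094)/0.0592 = 5.608.
With Q = [Ni²⁺]·P(H₂) / [H⁺]^2, solving for [H⁺] gives log[H⁺] = -4.077, so pH = 4.08.

pH = 4.08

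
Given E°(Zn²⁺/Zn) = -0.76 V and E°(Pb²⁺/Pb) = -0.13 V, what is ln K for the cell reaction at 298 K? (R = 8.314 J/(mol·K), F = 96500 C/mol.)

E°_cell = -0.13 − (-0.76) = 0.63 V, with n = 2 electrons transferred.
At equilibrium E = 0, so the Nernst equation gives ln K = nFE°/RT = (2)(96500)(0.63)/((8.314)(298)) = 49.08.

ln K = 49.1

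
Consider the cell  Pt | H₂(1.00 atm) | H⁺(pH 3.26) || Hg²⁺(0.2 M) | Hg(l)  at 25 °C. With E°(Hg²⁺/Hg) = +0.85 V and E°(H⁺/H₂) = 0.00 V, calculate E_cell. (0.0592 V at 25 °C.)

1.02 V

The Hg²⁺/Hg couple is the cathode, so E°_cell = 0.85 V; n = 2.
[H⁺] = 10^(−3.26) = 5.5 × 10^-4 M, and Q = [H⁺]^2 / ([Hg²⁺]·P(H₂)) = 1.51 × 10^-6.
E = E° − (0.0592/2) log Q = 0.85 − (0.0592/2)(-5.821) = 1.022 V.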